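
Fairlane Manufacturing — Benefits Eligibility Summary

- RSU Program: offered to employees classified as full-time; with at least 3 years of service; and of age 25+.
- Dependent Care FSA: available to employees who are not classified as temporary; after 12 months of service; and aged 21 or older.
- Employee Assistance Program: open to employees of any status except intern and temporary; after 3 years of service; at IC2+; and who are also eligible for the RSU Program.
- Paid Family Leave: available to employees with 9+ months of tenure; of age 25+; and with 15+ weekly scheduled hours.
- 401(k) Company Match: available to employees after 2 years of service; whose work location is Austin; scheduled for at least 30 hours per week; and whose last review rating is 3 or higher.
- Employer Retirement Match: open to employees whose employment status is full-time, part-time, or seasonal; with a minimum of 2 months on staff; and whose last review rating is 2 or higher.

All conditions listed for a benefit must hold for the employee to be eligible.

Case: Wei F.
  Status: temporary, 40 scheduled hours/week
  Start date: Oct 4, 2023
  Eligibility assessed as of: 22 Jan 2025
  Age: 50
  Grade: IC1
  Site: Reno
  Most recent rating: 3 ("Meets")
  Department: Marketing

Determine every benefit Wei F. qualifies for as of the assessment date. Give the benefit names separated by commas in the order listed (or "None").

Service from Oct 4, 2023 to 22 Jan 2025: 476 days.
RSU Program — status temporary ✗ (requires full-time) → not eligible.
Dependent Care FSA — status temporary ✗ (excluded) → not eligible.
Employee Assistance Program — status temporary ✗ (excluded) → not eligible.
Paid Family Leave — service 476 days ≥ 9 months (≈270 days) ✓; age 50 ≥ 25 ✓; 40 hrs/wk ≥ 15 ✓ → eligible.
401(k) Company Match — service 476 days < 2 years (≈730 days) ✗ → not eligible.
Employer Retirement Match — status temporary ✗ (requires full-time, part-time, or seasonal) → not eligible.

Paid Family Leave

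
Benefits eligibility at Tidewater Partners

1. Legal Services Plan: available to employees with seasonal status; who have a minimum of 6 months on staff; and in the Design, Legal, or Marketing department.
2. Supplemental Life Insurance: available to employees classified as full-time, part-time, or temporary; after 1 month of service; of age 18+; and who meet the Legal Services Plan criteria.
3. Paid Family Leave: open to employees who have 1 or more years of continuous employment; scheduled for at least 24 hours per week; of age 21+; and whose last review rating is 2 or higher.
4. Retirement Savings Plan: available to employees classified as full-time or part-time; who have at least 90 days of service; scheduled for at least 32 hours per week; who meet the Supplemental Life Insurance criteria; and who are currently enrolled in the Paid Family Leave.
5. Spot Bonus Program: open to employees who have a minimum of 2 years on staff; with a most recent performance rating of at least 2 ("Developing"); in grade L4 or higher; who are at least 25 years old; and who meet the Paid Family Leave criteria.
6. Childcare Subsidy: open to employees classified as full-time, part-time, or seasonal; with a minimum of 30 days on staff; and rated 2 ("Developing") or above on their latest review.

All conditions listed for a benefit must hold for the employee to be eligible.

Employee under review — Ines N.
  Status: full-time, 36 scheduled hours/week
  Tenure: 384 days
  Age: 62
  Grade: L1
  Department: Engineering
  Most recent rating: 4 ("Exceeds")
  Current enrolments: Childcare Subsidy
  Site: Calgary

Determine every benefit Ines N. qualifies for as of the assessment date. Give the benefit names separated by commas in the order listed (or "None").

Legal Services Plan — status full-time ✗ (requires seasonal) → not eligible.
Supplemental Life Insurance — status full-time ✓; service 384 days ≥ 1 month (≈30 days) ✓; age 62 ≥ 18 ✓; not eligible for Legal Services Plan ✗ → not eligible.
Paid Family Leave — service 384 days ≥ 1 year (≈365 days) ✓; 36 hrs/wk ≥ 24 ✓; age 62 ≥ 21 ✓; rating 4 ≥ 2 ✓ → eligible.
Retirement Savings Plan — status full-time ✓; service 384 days ≥ 90 days ✓; 36 hrs/wk ≥ 32 ✓; not eligible for Supplemental Life Insurance ✗ → not eligible.
Spot Bonus Program — service 384 days < 2 years (≈730 days) ✗ → not eligible.
Childcare Subsidy — status full-time ✓; service 384 days ≥ 30 days ✓; rating 4 ≥ 2 ✓ → eligible.

Paid Family Leave, Childcare Subsidy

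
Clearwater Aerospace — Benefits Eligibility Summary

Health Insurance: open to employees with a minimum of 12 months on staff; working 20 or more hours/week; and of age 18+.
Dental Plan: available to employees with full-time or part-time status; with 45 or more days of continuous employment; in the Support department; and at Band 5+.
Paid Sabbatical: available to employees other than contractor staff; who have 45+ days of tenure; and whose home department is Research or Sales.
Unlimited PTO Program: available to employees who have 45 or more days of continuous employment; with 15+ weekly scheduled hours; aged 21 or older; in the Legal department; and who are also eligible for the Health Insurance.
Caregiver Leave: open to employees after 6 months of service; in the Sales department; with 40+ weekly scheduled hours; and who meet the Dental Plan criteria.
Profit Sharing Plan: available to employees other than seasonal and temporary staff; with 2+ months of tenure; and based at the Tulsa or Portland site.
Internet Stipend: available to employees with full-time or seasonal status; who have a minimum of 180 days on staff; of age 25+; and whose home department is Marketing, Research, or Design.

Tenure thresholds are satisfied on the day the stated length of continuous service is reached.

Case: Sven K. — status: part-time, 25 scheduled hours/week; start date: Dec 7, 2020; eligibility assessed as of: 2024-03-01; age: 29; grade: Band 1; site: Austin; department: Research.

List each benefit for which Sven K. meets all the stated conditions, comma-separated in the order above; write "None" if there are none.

Service from Dec 7, 2020 to 2024-03-01: 1180 days.
Health Insurance — service 1180 days ≥ 12 months (≈360 days) ✓; 25 hrs/wk ≥ 20 ✓; age 29 ≥ 18 ✓ → eligible.
Dental Plan — status part-time ✓; service 1180 days ≥ 45 days ✓; dept Research ✗ → not eligible.
Paid Sabbatical — status part-time ✓ (not excluded); service 1180 days ≥ 45 days ✓; dept Research ✓ → eligible.
Unlimited PTO Program — service 1180 days ≥ 45 days ✓; 25 hrs/wk ≥ 15 ✓; age 29 ≥ 21 ✓; dept Research ✗ → not eligible.
Caregiver Leave — service 1180 days ≥ 6 months (≈180 days) ✓; dept Research ✗ → not eligible.
Profit Sharing Plan — status part-time ✓ (not excluded); service 1180 days ≥ 2 months (≈60 days) ✓; site Austin ✗ (not Tulsa or Portland) → not eligible.
Internet Stipend — status part-time ✗ (requires full-time or seasonal) → not eligible.

Health Insurance, Paid Sabbatical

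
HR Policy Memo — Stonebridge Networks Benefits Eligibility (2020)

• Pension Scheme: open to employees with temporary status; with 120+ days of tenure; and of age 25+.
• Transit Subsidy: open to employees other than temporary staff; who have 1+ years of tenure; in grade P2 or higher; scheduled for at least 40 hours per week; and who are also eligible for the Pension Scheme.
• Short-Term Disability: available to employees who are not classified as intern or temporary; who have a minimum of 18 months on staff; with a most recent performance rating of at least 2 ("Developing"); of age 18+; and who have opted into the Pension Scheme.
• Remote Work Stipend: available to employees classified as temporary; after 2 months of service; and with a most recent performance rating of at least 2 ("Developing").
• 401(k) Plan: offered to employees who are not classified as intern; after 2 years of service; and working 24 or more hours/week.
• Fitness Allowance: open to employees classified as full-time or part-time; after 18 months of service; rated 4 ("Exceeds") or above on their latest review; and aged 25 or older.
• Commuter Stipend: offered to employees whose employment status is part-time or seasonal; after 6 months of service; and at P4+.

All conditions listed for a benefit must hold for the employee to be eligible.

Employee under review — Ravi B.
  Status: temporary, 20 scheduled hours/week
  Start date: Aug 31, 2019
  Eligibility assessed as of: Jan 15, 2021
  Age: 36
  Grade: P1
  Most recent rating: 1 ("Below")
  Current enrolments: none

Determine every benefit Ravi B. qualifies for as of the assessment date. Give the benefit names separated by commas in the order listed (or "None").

Pension Scheme

Service from Aug 31, 2019 to Jan 15, 2021: 503 days.
Pension Scheme — status temporary ✓; service 503 days ≥ 120 days ✓; age 36 ≥ 25 ✓ → eligible.
Transit Subsidy — status temporary ✗ (excluded) → not eligible.
Short-Term Disability — status temporary ✗ (excluded) → not eligible.
Remote Work Stipend — status temporary ✓; service 503 days ≥ 2 months (≈60 days) ✓; rating 1 < 2 ✗ → not eligible.
401(k) Plan — status temporary ✓ (not excluded); service 503 days < 2 years (≈730 days) ✗ → not eligible.
Fitness Allowance — status temporary ✗ (requires full-time or part-time) → not eligible.
Commuter Stipend — status temporary ✗ (requires part-time or seasonal) → not eligible.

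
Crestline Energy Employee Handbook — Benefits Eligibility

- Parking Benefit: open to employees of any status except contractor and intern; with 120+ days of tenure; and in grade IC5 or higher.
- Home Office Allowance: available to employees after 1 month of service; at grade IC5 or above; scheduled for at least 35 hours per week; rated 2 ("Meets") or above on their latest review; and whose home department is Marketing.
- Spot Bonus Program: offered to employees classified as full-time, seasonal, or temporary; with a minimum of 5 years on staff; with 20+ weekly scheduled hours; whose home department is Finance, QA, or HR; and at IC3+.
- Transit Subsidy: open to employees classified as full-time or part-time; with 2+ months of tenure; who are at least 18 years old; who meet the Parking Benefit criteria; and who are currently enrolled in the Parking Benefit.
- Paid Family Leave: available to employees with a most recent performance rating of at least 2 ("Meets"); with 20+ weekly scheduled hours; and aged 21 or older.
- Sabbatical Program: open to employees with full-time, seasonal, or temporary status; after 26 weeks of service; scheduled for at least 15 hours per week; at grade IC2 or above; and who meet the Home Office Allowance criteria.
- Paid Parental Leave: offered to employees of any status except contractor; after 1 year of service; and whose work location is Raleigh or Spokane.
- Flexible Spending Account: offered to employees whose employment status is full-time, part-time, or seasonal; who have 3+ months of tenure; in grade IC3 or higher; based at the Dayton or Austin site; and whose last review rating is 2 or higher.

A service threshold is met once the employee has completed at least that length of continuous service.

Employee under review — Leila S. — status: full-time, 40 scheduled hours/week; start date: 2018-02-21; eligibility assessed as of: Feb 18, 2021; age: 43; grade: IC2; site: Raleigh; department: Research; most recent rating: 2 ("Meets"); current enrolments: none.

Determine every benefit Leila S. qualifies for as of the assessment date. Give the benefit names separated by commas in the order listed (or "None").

Service from 2018-02-21 to Feb 18, 2021: 1093 days.
Parking Benefit — status full-time ✓ (not excluded); service 1093 days ≥ 120 days ✓; grade IC2 < IC5 ✗ → not eligible.
Home Office Allowance — service 1093 days ≥ 1 month (≈30 days) ✓; grade IC2 < IC5 ✗ → not eligible.
Spot Bonus Program — status full-time ✓; service 1093 days < 5 years (≈1825 days) ✗ → not eligible.
Transit Subsidy — status full-time ✓; service 1093 days ≥ 2 months (≈60 days) ✓; age 43 ≥ 18 ✓; not eligible for Parking Benefit ✗ → not eligible.
Paid Family Leave — rating 2 ≥ 2 ✓; 40 hrs/wk ≥ 20 ✓; age 43 ≥ 21 ✓ → eligible.
Sabbatical Program — status full-time ✓; service 1093 days ≥ 26 weeks (≈182 days) ✓; 40 hrs/wk ≥ 15 ✓; grade IC2 ≥ IC2 ✓; not eligible for Home Office Allowance ✗ → not eligible.
Paid Parental Leave — status full-time ✓ (not excluded); service 1093 days ≥ 1 year (≈365 days) ✓; site Raleigh ✓ → eligible.
Flexible Spending Account — status full-time ✓; service 1093 days ≥ 3 months (≈90 days) ✓; grade IC2 < IC3 ✗ → not eligible.

Paid Family Leave, Paid Parental Leave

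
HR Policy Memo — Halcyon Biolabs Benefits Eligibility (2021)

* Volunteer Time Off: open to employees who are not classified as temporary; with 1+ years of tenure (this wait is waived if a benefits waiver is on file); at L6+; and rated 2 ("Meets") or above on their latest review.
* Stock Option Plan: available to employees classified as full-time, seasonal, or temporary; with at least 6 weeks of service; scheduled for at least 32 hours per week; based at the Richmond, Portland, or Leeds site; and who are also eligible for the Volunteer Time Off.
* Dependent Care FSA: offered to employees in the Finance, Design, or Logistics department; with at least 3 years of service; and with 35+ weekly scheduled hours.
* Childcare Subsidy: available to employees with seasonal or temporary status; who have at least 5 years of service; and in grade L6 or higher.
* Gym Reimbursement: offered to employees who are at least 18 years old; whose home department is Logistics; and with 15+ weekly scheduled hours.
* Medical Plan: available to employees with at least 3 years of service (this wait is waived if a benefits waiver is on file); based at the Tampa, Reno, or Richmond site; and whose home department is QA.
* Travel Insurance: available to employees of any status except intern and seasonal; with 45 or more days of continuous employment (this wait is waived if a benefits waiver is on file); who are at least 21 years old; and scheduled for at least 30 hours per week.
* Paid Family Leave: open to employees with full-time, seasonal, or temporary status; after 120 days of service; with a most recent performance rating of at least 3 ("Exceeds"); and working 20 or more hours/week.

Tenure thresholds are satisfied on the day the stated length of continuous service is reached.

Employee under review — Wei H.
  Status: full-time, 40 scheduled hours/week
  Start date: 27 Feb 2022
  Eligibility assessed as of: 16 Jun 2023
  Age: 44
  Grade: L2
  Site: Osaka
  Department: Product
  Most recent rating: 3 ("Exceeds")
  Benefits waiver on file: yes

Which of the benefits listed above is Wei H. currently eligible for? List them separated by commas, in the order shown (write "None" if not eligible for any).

Travel Insurance, Paid Family Leave

Service from 27 Feb 2022 to 16 Jun 2023: 474 days.
Volunteer Time Off — status full-time ✓ (not excluded); benefits waiver on file ✓; grade L2 < L6 ✗ → not eligible.
Stock Option Plan — status full-time ✓; service 474 days ≥ 6 weeks (≈42 days) ✓; 40 hrs/wk ≥ 32 ✓; site Osaka ✗ (not Richmond, Portland, or Leeds) → not eligible.
Dependent Care FSA — dept Product ✗ → not eligible.
Childcare Subsidy — status full-time ✗ (requires seasonal or temporary) → not eligible.
Gym Reimbursement — age 44 ≥ 18 ✓; dept Product ✗ → not eligible.
Medical Plan — benefits waiver on file ✓; site Osaka ✗ (not Tampa, Reno, or Richmond) → not eligible.
Travel Insurance — status full-time ✓ (not excluded); benefits waiver on file ✓; age 44 ≥ 21 ✓; 40 hrs/wk ≥ 30 ✓ → eligible.
Paid Family Leave — status full-time ✓; service 474 days ≥ 120 days ✓; rating 3 ≥ 3 ✓; 40 hrs/wk ≥ 20 ✓ → eligible.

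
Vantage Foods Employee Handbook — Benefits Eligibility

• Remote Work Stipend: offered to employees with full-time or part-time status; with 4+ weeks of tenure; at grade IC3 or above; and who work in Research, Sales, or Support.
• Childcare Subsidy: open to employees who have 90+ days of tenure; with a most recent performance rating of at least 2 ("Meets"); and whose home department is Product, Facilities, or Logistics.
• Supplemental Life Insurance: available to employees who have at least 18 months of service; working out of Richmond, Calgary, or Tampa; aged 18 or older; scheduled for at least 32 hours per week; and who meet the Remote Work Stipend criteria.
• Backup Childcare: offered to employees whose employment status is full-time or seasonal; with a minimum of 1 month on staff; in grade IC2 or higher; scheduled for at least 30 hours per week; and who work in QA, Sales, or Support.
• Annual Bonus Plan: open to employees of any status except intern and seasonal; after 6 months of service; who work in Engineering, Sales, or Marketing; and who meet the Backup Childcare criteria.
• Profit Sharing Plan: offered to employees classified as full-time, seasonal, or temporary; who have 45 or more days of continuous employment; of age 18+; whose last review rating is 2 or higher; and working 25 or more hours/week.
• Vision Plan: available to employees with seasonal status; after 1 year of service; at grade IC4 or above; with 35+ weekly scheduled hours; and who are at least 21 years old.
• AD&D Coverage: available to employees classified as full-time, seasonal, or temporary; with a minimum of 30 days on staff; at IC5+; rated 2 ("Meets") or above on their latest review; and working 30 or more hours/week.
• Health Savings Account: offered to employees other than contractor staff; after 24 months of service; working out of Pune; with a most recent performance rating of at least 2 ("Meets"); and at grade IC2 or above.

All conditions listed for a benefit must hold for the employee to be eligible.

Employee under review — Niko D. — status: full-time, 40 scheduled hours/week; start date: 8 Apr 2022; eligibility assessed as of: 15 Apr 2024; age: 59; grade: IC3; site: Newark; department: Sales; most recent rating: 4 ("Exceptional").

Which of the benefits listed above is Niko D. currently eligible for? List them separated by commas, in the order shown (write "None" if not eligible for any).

Remote Work Stipend, Backup Childcare, Annual Bonus Plan, Profit Sharing Plan

Service from 8 Apr 2022 to 15 Apr 2024: 738 days.
Remote Work Stipend — status full-time ✓; service 738 days ≥ 4 weeks (≈28 days) ✓; grade IC3 ≥ IC3 ✓; dept Sales ✓ → eligible.
Childcare Subsidy — service 738 days ≥ 90 days ✓; rating 4 ≥ 2 ✓; dept Sales ✗ → not eligible.
Supplemental Life Insurance — service 738 days ≥ 18 months (≈540 days) ✓; site Newark ✗ (not Richmond, Calgary, or Tampa) → not eligible.
Backup Childcare — status full-time ✓; service 738 days ≥ 1 month (≈30 days) ✓; grade IC3 ≥ IC2 ✓; 40 hrs/wk ≥ 30 ✓; dept Sales ✓ → eligible.
Annual Bonus Plan — status full-time ✓ (not excluded); service 738 days ≥ 6 months (≈180 days) ✓; dept Sales ✓; eligible for Backup Childcare ✓ → eligible.
Profit Sharing Plan — status full-time ✓; service 738 days ≥ 45 days ✓; age 59 ≥ 18 ✓; rating 4 ≥ 2 ✓; 40 hrs/wk ≥ 25 ✓ → eligible.
Vision Plan — status full-time ✗ (requires seasonal) → not eligible.
AD&D Coverage — status full-time ✓; service 738 days ≥ 30 days ✓; grade IC3 < IC5 ✗ → not eligible.
Health Savings Account — status full-time ✓ (not excluded); service 738 days ≥ 24 months (≈720 days) ✓; site Newark ✗ (not Pune) → not eligible.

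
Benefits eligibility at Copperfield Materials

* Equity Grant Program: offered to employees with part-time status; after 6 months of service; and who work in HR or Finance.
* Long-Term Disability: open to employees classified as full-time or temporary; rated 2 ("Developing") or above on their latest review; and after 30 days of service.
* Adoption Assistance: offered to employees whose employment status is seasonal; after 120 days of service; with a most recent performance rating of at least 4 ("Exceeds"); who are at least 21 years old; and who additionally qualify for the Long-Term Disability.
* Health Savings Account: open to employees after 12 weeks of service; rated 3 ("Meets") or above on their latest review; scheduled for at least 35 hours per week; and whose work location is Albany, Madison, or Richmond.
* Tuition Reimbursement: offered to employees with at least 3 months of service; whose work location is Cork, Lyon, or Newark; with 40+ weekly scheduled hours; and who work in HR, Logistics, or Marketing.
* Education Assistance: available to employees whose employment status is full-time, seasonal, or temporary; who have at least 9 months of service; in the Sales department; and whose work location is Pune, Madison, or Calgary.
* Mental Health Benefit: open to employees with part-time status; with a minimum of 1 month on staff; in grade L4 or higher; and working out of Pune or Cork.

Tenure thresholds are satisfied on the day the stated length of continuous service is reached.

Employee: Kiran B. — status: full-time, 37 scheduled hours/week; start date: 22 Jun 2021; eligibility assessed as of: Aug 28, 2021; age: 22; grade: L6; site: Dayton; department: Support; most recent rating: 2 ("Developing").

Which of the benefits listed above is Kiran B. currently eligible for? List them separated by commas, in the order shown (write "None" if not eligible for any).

Service from 22 Jun 2021 to Aug 28, 2021: 67 days.
Equity Grant Program — status full-time ✗ (requires part-time) → not eligible.
Long-Term Disability — status full-time ✓; rating 2 ≥ 2 ✓; service 67 days ≥ 30 days ✓ → eligible.
Adoption Assistance — status full-time ✗ (requires seasonal) → not eligible.
Health Savings Account — service 67 days < 12 weeks (≈84 days) ✗ → not eligible.
Tuition Reimbursement — service 67 days < 3 months (≈90 days) ✗ → not eligible.
Education Assistance — status full-time ✓; service 67 days < 9 months (≈270 days) ✗ → not eligible.
Mental Health Benefit — status full-time ✗ (requires part-time) → not eligible.

Long-Term Disability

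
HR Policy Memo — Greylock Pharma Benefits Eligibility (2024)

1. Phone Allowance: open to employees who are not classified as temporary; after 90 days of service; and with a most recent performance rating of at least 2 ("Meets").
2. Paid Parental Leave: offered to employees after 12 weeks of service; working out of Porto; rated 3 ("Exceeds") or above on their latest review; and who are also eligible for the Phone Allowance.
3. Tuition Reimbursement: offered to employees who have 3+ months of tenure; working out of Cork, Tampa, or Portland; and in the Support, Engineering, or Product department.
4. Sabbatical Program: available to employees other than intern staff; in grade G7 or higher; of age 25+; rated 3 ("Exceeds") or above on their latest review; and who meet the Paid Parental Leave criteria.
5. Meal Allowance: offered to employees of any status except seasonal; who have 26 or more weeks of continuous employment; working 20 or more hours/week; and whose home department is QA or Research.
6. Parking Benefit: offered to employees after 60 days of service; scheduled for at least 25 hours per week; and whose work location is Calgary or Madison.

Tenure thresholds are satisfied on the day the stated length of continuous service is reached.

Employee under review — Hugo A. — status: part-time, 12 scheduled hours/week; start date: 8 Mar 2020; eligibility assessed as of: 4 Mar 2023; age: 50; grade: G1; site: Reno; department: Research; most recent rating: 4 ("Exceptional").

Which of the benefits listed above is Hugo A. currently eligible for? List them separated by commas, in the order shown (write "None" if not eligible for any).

Service from 8 Mar 2020 to 4 Mar 2023: 1091 days.
Phone Allowance — status part-time ✓ (not excluded); service 1091 days ≥ 90 days ✓; rating 4 ≥ 2 ✓ → eligible.
Paid Parental Leave — service 1091 days ≥ 12 weeks (≈84 days) ✓; site Reno ✗ (not Porto) → not eligible.
Tuition Reimbursement — service 1091 days ≥ 3 months (≈90 days) ✓; site Reno ✗ (not Cork, Tampa, or Portland) → not eligible.
Sabbatical Program — status part-time ✓ (not excluded); grade G1 < G7 ✗ → not eligible.
Meal Allowance — status part-time ✓ (not excluded); service 1091 days ≥ 26 weeks (≈182 days) ✓; 12 hrs/wk < 20 ✗ → not eligible.
Parking Benefit — service 1091 days ≥ 60 days ✓; 12 hrs/wk < 25 ✗ → not eligible.

Phone Allowance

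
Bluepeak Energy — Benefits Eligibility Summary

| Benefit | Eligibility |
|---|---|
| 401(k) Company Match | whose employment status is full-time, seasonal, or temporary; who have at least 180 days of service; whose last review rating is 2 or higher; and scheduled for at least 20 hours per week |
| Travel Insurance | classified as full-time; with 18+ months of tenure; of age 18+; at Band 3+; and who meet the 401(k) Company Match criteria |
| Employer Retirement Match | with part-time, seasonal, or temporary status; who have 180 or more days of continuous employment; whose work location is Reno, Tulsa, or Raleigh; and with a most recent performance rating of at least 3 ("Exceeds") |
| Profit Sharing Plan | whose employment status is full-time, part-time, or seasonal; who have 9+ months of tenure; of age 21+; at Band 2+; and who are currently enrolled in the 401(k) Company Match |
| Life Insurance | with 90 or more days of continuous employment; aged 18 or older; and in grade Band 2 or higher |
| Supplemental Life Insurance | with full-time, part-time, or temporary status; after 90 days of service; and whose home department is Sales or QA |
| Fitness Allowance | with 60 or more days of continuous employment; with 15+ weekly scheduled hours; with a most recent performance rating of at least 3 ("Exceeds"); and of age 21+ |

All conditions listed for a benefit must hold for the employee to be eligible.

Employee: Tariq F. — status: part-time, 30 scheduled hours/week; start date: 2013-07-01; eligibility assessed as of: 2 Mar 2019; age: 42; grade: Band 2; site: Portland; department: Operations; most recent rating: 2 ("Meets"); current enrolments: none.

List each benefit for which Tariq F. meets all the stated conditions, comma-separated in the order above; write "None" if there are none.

Life Insurance

Service from 2013-07-01 to 2 Mar 2019: 2070 days.
401(k) Company Match — status part-time ✗ (requires full-time, seasonal, or temporary) → not eligible.
Travel Insurance — status part-time ✗ (requires full-time) → not eligible.
Employer Retirement Match — status part-time ✓; service 2070 days ≥ 180 days ✓; site Portland ✗ (not Reno, Tulsa, or Raleigh) → not eligible.
Profit Sharing Plan — status part-time ✓; service 2070 days ≥ 9 months (≈270 days) ✓; age 42 ≥ 21 ✓; grade Band 2 ≥ Band 2 ✓; not enrolled in 401(k) Company Match ✗ → not eligible.
Life Insurance — service 2070 days ≥ 90 days ✓; age 42 ≥ 18 ✓; grade Band 2 ≥ Band 2 ✓ → eligible.
Supplemental Life Insurance — status part-time ✓; service 2070 days ≥ 90 days ✓; dept Operations ✗ → not eligible.
Fitness Allowance — service 2070 days ≥ 60 days ✓; 30 hrs/wk ≥ 15 ✓; rating 2 < 3 ✗ → not eligible.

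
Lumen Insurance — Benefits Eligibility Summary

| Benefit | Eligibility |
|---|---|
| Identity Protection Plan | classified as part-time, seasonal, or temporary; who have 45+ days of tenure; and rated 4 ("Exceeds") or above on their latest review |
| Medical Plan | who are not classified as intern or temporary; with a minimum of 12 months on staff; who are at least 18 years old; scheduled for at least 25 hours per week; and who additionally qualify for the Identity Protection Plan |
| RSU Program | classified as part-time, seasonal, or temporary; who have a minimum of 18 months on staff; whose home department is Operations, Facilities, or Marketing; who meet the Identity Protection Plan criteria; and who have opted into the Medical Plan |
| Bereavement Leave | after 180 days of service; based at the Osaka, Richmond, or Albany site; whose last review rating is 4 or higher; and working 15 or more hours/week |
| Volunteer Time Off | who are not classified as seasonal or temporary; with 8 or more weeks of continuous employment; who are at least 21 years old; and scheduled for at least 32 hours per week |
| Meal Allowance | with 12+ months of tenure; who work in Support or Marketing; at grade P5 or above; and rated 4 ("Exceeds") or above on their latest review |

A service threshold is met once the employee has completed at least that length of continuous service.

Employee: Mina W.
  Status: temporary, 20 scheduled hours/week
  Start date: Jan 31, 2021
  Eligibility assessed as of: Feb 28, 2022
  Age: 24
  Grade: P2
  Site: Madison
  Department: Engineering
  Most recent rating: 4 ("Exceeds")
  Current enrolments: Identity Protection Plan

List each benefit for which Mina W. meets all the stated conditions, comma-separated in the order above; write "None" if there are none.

Identity Protection Plan

Service from Jan 31, 2021 to Feb 28, 2022: 393 days.
Identity Protection Plan — status temporary ✓; service 393 days ≥ 45 days ✓; rating 4 ≥ 4 ✓ → eligible.
Medical Plan — status temporary ✗ (excluded) → not eligible.
RSU Program — status temporary ✓; service 393 days < 18 months (≈540 days) ✗ → not eligible.
Bereavement Leave — service 393 days ≥ 180 days ✓; site Madison ✗ (not Osaka, Richmond, or Albany) → not eligible.
Volunteer Time Off — status temporary ✗ (excluded) → not eligible.
Meal Allowance — service 393 days ≥ 12 months (≈360 days) ✓; dept Engineering ✗ → not eligible.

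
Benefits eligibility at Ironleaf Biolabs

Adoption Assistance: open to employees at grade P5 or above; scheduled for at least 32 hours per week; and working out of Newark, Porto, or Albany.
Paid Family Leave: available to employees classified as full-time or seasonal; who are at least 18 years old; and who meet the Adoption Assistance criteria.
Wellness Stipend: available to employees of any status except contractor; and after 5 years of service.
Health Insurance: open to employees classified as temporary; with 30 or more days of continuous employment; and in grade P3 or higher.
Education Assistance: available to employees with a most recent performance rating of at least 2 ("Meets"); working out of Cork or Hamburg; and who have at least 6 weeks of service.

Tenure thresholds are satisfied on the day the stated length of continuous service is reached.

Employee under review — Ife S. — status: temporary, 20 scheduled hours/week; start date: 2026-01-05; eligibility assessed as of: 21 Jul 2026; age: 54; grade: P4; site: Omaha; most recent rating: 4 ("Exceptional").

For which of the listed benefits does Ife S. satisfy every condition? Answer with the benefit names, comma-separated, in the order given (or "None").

Service from 2026-01-05 to 21 Jul 2026: 197 days.
Adoption Assistance — grade P4 < P5 ✗ → not eligible.
Paid Family Leave — status temporary ✗ (requires full-time or seasonal) → not eligible.
Wellness Stipend — status temporary ✓ (not excluded); service 197 days < 5 years (≈1825 days) ✗ → not eligible.
Health Insurance — status temporary ✓; service 197 days ≥ 30 days ✓; grade P4 ≥ P3 ✓ → eligible.
Education Assistance — rating 4 ≥ 2 ✓; site Omaha ✗ (not Cork or Hamburg) → not eligible.

Health Insurance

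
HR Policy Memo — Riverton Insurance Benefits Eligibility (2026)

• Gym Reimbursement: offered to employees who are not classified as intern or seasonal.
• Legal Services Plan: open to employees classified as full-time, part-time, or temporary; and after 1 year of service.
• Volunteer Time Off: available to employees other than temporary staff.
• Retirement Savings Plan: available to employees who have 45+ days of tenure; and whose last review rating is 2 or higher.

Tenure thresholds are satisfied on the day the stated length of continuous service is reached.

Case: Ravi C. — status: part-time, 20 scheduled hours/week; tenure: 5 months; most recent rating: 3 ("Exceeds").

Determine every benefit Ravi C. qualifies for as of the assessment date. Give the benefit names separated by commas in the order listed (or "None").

Gym Reimbursement — status part-time ✓ (not excluded) → eligible.
Legal Services Plan — status part-time ✓; service 5 months < 1 year (≈365 days) ✗ → not eligible.
Volunteer Time Off — status part-time ✓ (not excluded) → eligible.
Retirement Savings Plan — service 5 months ≥ 45 days ✓; rating 3 ≥ 2 ✓ → eligible.

Gym Reimbursement, Volunteer Time Off, Retirement Savings Plan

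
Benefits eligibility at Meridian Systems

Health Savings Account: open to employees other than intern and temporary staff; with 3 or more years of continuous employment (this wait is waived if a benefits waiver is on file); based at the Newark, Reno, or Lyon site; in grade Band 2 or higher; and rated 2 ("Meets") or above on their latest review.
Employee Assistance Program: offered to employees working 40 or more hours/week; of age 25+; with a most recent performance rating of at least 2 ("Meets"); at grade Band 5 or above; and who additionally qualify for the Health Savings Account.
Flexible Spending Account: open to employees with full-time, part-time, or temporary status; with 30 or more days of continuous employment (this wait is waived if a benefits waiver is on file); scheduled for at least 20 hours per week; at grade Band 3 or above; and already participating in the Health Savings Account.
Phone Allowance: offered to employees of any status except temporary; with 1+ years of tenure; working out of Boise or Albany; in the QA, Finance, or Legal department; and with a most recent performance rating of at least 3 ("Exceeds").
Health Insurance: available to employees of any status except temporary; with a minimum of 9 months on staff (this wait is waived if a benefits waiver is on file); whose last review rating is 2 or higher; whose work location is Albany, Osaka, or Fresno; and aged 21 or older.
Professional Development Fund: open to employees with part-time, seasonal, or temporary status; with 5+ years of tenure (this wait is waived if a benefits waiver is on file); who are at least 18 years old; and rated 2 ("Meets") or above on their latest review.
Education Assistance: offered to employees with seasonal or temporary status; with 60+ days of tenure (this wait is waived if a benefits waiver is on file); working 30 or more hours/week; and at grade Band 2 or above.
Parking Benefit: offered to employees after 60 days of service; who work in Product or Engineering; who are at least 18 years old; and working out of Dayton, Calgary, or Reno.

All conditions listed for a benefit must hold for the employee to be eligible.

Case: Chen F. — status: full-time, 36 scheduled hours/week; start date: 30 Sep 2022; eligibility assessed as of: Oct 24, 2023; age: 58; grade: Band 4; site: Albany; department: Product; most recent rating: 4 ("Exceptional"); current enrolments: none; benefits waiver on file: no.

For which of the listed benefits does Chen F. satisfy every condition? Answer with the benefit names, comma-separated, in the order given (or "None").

Service from 30 Sep 2022 to Oct 24, 2023: 389 days.
Health Savings Account — status full-time ✓ (not excluded); no waiver, service 389 days < 3 years (≈1095 days) ✗ → not eligible.
Employee Assistance Program — 36 hrs/wk < 40 ✗ → not eligible.
Flexible Spending Account — status full-time ✓; no waiver, service 389 days ≥ 30 days ✓; 36 hrs/wk ≥ 20 ✓; grade Band 4 ≥ Band 3 ✓; not enrolled in Health Savings Account ✗ → not eligible.
Phone Allowance — status full-time ✓ (not excluded); service 389 days ≥ 1 year (≈365 days) ✓; site Albany ✓; dept Product ✗ → not eligible.
Health Insurance — status full-time ✓ (not excluded); no waiver, service 389 days ≥ 9 months (≈270 days) ✓; rating 4 ≥ 2 ✓; site Albany ✓; age 58 ≥ 21 ✓ → eligible.
Professional Development Fund — status full-time ✗ (requires part-time, seasonal, or temporary) → not eligible.
Education Assistance — status full-time ✗ (requires seasonal or temporary) → not eligible.
Parking Benefit — service 389 days ≥ 60 days ✓; dept Product ✓; age 58 ≥ 18 ✓; site Albany ✗ (not Dayton, Calgary, or Reno) → not eligible.

Health Insurance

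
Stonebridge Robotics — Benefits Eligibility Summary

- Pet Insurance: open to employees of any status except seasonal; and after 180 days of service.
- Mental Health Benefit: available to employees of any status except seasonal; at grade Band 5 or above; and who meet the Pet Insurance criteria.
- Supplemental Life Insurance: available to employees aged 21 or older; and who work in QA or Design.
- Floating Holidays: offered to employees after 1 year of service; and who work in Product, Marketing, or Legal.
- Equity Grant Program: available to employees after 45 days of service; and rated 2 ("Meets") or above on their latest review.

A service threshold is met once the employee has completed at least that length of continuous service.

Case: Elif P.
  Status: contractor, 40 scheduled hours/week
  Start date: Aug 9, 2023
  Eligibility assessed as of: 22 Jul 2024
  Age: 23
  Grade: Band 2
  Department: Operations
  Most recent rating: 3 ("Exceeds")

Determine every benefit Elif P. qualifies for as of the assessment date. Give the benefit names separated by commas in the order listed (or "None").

Pet Insurance, Equity Grant Program

Service from Aug 9, 2023 to 22 Jul 2024: 348 days.
Pet Insurance — status contractor ✓ (not excluded); service 348 days ≥ 180 days ✓ → eligible.
Mental Health Benefit — status contractor ✓ (not excluded); grade Band 2 < Band 5 ✗ → not eligible.
Supplemental Life Insurance — age 23 ≥ 21 ✓; dept Operations ✗ → not eligible.
Floating Holidays — service 348 days < 1 year (≈365 days) ✗ → not eligible.
Equity Grant Program — service 348 days ≥ 45 days ✓; rating 3 ≥ 2 ✓ → eligible.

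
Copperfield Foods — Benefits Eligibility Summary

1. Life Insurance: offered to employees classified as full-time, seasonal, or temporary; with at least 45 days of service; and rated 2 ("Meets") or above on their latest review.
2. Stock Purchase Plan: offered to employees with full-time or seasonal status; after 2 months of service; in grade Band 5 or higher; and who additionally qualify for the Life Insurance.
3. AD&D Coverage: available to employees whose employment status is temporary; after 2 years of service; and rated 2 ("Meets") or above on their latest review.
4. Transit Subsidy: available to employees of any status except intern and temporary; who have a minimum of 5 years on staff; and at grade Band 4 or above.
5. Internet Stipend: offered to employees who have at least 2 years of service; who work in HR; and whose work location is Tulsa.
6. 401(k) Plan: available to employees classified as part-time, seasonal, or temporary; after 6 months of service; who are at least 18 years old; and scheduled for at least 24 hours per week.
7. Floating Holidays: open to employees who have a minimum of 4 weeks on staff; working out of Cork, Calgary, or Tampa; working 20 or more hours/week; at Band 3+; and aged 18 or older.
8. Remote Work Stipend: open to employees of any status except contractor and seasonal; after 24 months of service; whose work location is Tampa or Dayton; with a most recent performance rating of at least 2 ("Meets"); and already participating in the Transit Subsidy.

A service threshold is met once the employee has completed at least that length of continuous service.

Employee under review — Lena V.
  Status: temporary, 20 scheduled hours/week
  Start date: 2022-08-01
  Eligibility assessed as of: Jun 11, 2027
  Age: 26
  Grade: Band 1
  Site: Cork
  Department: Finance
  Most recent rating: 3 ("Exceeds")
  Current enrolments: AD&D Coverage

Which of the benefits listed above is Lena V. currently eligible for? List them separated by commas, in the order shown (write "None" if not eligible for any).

Service from 2022-08-01 to Jun 11, 2027: 1775 days.
Life Insurance — status temporary ✓; service 1775 days ≥ 45 days ✓; rating 3 ≥ 2 ✓ → eligible.
Stock Purchase Plan — status temporary ✗ (requires full-time or seasonal) → not eligible.
AD&D Coverage — status temporary ✓; service 1775 days ≥ 2 years (≈730 days) ✓; rating 3 ≥ 2 ✓ → eligible.
Transit Subsidy — status temporary ✗ (excluded) → not eligible.
Internet Stipend — service 1775 days ≥ 2 years (≈730 days) ✓; dept Finance ✗ → not eligible.
401(k) Plan — status temporary ✓; service 1775 days ≥ 6 months (≈180 days) ✓; age 26 ≥ 18 ✓; 20 hrs/wk < 24 ✗ → not eligible.
Floating Holidays — service 1775 days ≥ 4 weeks (≈28 days) ✓; site Cork ✓; 20 hrs/wk ≥ 20 ✓; grade Band 1 < Band 3 ✗ → not eligible.
Remote Work Stipend — status temporary ✓ (not excluded); service 1775 days ≥ 24 months (≈720 days) ✓; site Cork ✗ (not Tampa or Dayton) → not eligible.

Life Insurance, AD&D Coverage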